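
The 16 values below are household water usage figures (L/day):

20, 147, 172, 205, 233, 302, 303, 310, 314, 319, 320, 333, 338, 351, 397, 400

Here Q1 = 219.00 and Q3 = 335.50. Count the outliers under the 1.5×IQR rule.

1

IQR = 116.50; fences at 219.00 − 174.75 = 44.25 and 335.50 + 174.75 = 510.25.
Outside the cutoffs: 20.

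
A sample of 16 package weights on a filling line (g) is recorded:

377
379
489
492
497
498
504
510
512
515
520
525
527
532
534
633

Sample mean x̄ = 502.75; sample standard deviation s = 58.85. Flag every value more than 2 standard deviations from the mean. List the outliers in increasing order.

377, 379, 633

Cutoffs at x̄ ± 2s: 502.75 ± 2·58.85 = [385.05, 620.45].
377: z = -2.14, |z| > 2 → outlier.
379: z = -2.10, |z| > 2 → outlier.
633: z = 2.21, |z| > 2 → outlier.
Every other value lies within [385.05, 620.45].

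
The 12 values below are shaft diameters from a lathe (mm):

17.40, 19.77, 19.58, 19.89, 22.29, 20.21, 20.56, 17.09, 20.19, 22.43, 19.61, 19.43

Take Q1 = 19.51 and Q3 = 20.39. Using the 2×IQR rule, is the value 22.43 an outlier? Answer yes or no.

IQR = Q3 − Q1 = 20.39 − 19.51 = 0.88.
Lower fence = Q1 − 2·IQR = 19.51 − 1.76 = 17.75.
Upper fence = Q3 + 2·IQR = 20.39 + 1.76 = 22.15.
22.43 lies above the upper fence.

yes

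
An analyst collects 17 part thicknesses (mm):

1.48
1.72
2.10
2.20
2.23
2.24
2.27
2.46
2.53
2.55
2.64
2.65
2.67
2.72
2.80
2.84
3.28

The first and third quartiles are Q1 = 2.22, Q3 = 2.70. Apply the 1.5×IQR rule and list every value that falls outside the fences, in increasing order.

IQR = Q3 − Q1 = 2.70 − 2.22 = 0.48.
Lower fence = Q1 − 1.5·IQR = 2.22 − 0.72 = 1.50.
Upper fence = Q3 + 1.5·IQR = 2.70 + 0.72 = 3.42.
1.48 < 1.50 → outlier.
All remaining values lie within [1.50, 3.42].

1.48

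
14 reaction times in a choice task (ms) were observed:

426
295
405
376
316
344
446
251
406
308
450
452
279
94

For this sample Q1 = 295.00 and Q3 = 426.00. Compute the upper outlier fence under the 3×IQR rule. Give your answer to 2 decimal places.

819.00

IQR = Q3 − Q1 = 426.00 − 295.00 = 131.00.
Lower fence = Q1 − 3·IQR = 295.00 − 393.00 = -98.00.
Upper fence = Q3 + 3·IQR = 426.00 + 393.00 = 819.00.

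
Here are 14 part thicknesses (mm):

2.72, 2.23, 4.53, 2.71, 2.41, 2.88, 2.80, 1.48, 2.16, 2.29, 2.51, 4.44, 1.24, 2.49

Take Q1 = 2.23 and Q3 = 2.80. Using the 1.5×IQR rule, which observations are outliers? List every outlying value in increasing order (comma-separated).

IQR = Q3 − Q1 = 2.80 − 2.23 = 0.57.
Lower fence = Q1 − 1.5·IQR = 2.23 − 0.855 = 1.375.
Upper fence = Q3 + 1.5·IQR = 2.80 + 0.855 = 3.655.
1.24 < 1.375 → outlier.
4.44 > 3.655 → outlier.
4.53 > 3.655 → outlier.
All remaining values lie within [1.375, 3.655].

1.24, 4.44, 4.53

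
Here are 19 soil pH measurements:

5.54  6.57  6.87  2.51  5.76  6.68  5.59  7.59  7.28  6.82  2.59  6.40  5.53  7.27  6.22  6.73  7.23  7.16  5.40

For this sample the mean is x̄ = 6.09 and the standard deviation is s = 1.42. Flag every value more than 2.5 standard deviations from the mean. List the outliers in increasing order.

2.51

Cutoffs at x̄ ± 2.5s: 6.09 ± 2.5·1.42 = [2.54, 9.64].
2.51: z = -2.52, |z| > 2.5 → outlier.
Every other value lies within [2.54, 9.64].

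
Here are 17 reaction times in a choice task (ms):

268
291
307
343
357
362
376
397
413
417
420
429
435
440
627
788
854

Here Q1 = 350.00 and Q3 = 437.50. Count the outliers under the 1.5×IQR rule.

IQR = 87.50; fences at 350.00 − 131.25 = 218.75 and 437.50 + 131.25 = 568.75.
Outside the cutoffs: 627, 788, 854.

3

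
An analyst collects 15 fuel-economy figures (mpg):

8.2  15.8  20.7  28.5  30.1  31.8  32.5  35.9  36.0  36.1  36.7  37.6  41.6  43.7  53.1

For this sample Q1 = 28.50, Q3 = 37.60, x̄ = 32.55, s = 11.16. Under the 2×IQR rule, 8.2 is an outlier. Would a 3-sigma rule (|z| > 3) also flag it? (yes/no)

no

z = (8.2 − 32.55) / 11.16 = -2.18.
|z| = 2.18 ≤ 3.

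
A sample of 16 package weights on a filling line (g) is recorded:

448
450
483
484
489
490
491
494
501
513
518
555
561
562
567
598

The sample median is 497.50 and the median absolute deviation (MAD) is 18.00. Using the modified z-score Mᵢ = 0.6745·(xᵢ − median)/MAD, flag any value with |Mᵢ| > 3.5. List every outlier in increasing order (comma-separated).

|Mᵢ| > 3.5 ⇔ |xᵢ − 497.50| > 3.5·18.00/0.6745 = 93.40.
So outliers lie outside [404.10, 590.90].
598: M = 3.77 → outlier.

598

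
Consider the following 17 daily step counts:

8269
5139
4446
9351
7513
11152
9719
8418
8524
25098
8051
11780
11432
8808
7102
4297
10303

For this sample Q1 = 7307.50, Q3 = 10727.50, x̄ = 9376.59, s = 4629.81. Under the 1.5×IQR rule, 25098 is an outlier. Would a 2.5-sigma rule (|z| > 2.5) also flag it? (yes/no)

yes

z = (25098 − 9376.59) / 4629.81 = 3.40.
|z| = 3.40 > 2.5.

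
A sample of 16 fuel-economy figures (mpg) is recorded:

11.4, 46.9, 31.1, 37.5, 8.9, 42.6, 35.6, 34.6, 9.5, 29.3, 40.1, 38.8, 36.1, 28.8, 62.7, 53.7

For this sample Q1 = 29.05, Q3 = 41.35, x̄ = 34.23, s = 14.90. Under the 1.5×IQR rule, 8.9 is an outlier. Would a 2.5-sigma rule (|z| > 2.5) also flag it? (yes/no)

z = (8.9 − 34.23) / 14.90 = -1.70.
|z| = 1.70 ≤ 2.5.

no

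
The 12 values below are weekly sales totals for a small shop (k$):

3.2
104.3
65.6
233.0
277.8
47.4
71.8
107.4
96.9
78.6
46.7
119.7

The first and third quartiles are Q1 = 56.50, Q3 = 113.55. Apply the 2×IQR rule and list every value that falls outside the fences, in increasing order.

IQR = Q3 − Q1 = 113.55 − 56.50 = 57.05.
Lower fence = Q1 − 2·IQR = 56.50 − 114.10 = -57.60.
Upper fence = Q3 + 2·IQR = 113.55 + 114.10 = 227.65.
233.0 > 227.65 → outlier.
277.8 > 227.65 → outlier.
All remaining values lie within [-57.60, 227.65].

233.0, 277.8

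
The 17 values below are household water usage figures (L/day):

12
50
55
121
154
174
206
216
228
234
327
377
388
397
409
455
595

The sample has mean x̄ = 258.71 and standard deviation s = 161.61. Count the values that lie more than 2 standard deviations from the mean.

Cutoffs: x̄ ± 2s = [-64.51, 581.93].
Outside the cutoffs: 595.

1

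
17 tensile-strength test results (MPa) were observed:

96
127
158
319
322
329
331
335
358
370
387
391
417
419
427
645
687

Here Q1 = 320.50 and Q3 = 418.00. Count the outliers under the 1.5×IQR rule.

5

IQR = 97.50; fences at 320.50 − 146.25 = 174.25 and 418.00 + 146.25 = 564.25.
Outside the cutoffs: 96, 127, 158, 645, 687.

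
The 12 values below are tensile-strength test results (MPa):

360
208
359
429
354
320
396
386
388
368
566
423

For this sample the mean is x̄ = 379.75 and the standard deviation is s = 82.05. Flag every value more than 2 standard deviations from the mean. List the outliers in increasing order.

208, 566

Cutoffs at x̄ ± 2s: 379.75 ± 2·82.05 = [215.65, 543.85].
208: z = -2.09, |z| > 2 → outlier.
566: z = 2.27, |z| > 2 → outlier.
Every other value lies within [215.65, 543.85].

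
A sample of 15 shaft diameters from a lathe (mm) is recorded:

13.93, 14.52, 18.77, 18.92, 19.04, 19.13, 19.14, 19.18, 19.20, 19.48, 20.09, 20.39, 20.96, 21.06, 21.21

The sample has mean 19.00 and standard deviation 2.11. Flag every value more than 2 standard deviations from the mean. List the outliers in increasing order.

13.93, 14.52

Cutoffs at x̄ ± 2s: 19.00 ± 2·2.11 = [14.78, 23.22].
13.93: z = -2.40, |z| > 2 → outlier.
14.52: z = -2.12, |z| > 2 → outlier.
Every other value lies within [14.78, 23.22].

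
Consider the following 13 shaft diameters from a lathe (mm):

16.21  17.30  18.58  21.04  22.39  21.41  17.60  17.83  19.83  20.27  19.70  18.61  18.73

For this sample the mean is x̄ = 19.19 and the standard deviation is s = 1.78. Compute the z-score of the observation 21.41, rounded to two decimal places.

1.25

z = (21.41 − 19.19) / 1.78 = 1.25.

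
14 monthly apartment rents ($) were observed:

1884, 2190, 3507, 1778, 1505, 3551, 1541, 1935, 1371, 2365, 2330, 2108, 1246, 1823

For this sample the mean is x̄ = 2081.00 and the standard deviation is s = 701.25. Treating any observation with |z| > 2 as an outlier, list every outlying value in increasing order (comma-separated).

Cutoffs at x̄ ± 2s: 2081.00 ± 2·701.25 = [678.50, 3483.50].
3507: z = 2.03, |z| > 2 → outlier.
3551: z = 2.10, |z| > 2 → outlier.
Every other value lies within [678.50, 3483.50].

3507, 3551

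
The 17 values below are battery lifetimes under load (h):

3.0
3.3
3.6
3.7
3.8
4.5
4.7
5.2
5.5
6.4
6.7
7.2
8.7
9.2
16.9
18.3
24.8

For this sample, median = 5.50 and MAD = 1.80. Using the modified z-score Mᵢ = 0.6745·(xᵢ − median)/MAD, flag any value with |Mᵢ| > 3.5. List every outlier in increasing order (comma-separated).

16.9, 18.3, 24.8

|Mᵢ| > 3.5 ⇔ |xᵢ − 5.50| > 3.5·1.80/0.6745 = 9.34.
So outliers lie outside [-3.84, 14.84].
16.9: M = 4.27 → outlier.
18.3: M = 4.80 → outlier.
24.8: M = 7.23 → outlier.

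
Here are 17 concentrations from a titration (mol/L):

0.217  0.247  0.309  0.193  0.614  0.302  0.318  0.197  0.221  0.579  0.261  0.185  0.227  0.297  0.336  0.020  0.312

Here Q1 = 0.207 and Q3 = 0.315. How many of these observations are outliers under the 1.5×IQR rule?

IQR = 0.108; fences at 0.207 − 0.162 = 0.045 and 0.315 + 0.162 = 0.477.
Outside the cutoffs: 0.020, 0.579, 0.614.

3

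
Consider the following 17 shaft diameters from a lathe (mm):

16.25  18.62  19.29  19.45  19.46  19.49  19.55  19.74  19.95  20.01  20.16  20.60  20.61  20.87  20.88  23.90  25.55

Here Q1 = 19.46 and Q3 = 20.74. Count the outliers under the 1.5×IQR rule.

3

IQR = 1.28; fences at 19.46 − 1.92 = 17.54 and 20.74 + 1.92 = 22.66.
Outside the cutoffs: 16.25, 23.90, 25.55.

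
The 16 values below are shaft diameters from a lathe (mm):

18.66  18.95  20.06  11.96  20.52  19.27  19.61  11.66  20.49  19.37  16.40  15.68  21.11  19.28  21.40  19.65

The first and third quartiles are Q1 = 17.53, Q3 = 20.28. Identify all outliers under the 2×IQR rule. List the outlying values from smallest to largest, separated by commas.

11.66, 11.96

IQR = Q3 − Q1 = 20.28 − 17.53 = 2.75.
Lower fence = Q1 − 2·IQR = 17.53 − 5.50 = 12.03.
Upper fence = Q3 + 2·IQR = 20.28 + 5.50 = 25.78.
11.66 < 12.03 → outlier.
11.96 < 12.03 → outlier.
All remaining values lie within [12.03, 25.78].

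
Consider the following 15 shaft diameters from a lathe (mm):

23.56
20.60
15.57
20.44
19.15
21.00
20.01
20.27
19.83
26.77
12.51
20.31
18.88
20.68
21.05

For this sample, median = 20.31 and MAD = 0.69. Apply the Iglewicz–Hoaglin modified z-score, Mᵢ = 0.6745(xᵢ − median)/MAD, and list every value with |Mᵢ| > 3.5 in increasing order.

|Mᵢ| > 3.5 ⇔ |xᵢ − 20.31| > 3.5·0.69/0.6745 = 3.58.
So outliers lie outside [16.73, 23.89].
12.51: M = -7.62 → outlier.
15.57: M = -4.63 → outlier.
26.77: M = 6.31 → outlier.

12.51, 15.57, 26.77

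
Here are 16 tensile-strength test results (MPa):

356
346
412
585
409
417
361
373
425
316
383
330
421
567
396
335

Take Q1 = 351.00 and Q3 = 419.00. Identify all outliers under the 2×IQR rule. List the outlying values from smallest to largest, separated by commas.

IQR = Q3 − Q1 = 419.00 − 351.00 = 68.00.
Lower fence = Q1 − 2·IQR = 351.00 − 136.00 = 215.00.
Upper fence = Q3 + 2·IQR = 419.00 + 136.00 = 555.00.
567 > 555.00 → outlier.
585 > 555.00 → outlier.
All remaining values lie within [215.00, 555.00].

567, 585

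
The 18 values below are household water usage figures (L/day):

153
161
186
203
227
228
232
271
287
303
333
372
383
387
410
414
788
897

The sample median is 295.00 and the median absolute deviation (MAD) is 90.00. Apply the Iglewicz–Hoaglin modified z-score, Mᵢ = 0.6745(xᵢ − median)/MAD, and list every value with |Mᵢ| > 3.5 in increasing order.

788, 897

|Mᵢ| > 3.5 ⇔ |xᵢ − 295.00| > 3.5·90.00/0.6745 = 467.01.
So outliers lie outside [-172.01, 762.01].
788: M = 3.69 → outlier.
897: M = 4.51 → outlier.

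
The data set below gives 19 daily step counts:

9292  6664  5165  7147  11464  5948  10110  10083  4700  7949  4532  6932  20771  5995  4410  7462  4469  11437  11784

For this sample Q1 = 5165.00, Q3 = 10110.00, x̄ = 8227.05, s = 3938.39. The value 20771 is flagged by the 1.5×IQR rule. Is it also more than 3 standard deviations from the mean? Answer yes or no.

z = (20771 − 8227.05) / 3938.39 = 3.19.
|z| = 3.19 > 3.

yes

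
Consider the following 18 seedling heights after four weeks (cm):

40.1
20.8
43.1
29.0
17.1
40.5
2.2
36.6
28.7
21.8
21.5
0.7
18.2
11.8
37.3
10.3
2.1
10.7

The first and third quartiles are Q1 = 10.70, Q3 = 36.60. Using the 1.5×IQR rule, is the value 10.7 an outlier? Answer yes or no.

IQR = Q3 − Q1 = 36.60 − 10.70 = 25.90.
Lower fence = Q1 − 1.5·IQR = 10.70 − 38.85 = -28.15.
Upper fence = Q3 + 1.5·IQR = 36.60 + 38.85 = 75.45.
10.7 lies within [-28.15, 75.45].

no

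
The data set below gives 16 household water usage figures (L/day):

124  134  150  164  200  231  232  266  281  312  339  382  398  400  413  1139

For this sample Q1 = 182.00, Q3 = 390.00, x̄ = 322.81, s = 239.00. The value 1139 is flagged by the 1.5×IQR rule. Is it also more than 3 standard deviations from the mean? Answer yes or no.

yes

z = (1139 − 322.81) / 239.00 = 3.42.
|z| = 3.42 > 3.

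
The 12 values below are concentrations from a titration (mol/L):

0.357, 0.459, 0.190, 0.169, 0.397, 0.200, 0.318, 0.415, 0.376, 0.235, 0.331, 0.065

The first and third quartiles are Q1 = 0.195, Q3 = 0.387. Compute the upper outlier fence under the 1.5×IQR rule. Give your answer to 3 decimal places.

IQR = Q3 − Q1 = 0.387 − 0.195 = 0.192.
Lower fence = Q1 − 1.5·IQR = 0.195 − 0.288 = -0.093.
Upper fence = Q3 + 1.5·IQR = 0.387 + 0.288 = 0.675.

0.675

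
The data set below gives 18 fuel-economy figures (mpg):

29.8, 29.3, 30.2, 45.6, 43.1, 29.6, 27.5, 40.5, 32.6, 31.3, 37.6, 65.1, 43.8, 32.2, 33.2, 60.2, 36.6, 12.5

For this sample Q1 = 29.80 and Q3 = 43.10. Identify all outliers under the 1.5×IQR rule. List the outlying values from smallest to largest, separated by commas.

IQR = Q3 − Q1 = 43.10 − 29.80 = 13.30.
Lower fence = Q1 − 1.5·IQR = 29.80 − 19.95 = 9.85.
Upper fence = Q3 + 1.5·IQR = 43.10 + 19.95 = 63.05.
65.1 > 63.05 → outlier.
All remaining values lie within [9.85, 63.05].

65.1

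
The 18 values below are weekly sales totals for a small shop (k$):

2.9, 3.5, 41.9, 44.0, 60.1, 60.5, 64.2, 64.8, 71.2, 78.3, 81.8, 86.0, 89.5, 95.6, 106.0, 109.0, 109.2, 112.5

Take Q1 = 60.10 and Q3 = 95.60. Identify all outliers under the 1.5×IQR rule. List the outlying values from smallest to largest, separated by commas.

2.9, 3.5

IQR = Q3 − Q1 = 95.60 − 60.10 = 35.50.
Lower fence = Q1 − 1.5·IQR = 60.10 − 53.25 = 6.85.
Upper fence = Q3 + 1.5·IQR = 95.60 + 53.25 = 148.85.
2.9 < 6.85 → outlier.
3.5 < 6.85 → outlier.
All remaining values lie within [6.85, 148.85].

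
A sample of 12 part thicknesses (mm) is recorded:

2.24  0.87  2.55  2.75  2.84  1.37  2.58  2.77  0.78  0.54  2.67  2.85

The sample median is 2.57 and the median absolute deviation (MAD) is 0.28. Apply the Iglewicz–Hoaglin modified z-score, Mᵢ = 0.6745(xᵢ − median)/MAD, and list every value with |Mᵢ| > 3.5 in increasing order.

|Mᵢ| > 3.5 ⇔ |xᵢ − 2.57| > 3.5·0.28/0.6745 = 1.45.
So outliers lie outside [1.12, 4.02].
0.54: M = -4.89 → outlier.
0.78: M = -4.31 → outlier.
0.87: M = -4.10 → outlier.

0.54, 0.78, 0.87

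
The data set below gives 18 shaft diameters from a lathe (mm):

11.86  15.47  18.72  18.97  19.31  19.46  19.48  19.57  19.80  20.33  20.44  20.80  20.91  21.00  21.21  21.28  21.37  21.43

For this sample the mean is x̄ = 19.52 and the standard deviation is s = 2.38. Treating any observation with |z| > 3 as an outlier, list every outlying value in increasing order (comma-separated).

11.86

Cutoffs at x̄ ± 3s: 19.52 ± 3·2.38 = [12.38, 26.66].
11.86: z = -3.22, |z| > 3 → outlier.
Every other value lies within [12.38, 26.66].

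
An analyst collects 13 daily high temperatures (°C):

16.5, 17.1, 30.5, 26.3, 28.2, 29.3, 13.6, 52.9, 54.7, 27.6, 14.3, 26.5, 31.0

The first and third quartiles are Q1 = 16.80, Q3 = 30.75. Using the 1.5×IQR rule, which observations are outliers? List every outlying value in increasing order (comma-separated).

IQR = Q3 − Q1 = 30.75 − 16.80 = 13.95.
Lower fence = Q1 − 1.5·IQR = 16.80 − 20.925 = -4.125.
Upper fence = Q3 + 1.5·IQR = 30.75 + 20.925 = 51.675.
52.9 > 51.675 → outlier.
54.7 > 51.675 → outlier.
All remaining values lie within [-4.125, 51.675].

52.9, 54.7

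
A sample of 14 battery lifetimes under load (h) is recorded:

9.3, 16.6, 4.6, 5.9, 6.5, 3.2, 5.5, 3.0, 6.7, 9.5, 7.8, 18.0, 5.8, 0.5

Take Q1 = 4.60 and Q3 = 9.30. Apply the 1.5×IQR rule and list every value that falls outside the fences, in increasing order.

16.6, 18.0

IQR = Q3 − Q1 = 9.30 − 4.60 = 4.70.
Lower fence = Q1 − 1.5·IQR = 4.60 − 7.05 = -2.45.
Upper fence = Q3 + 1.5·IQR = 9.30 + 7.05 = 16.35.
16.6 > 16.35 → outlier.
18.0 > 16.35 → outlier.
All remaining values lie within [-2.45, 16.35].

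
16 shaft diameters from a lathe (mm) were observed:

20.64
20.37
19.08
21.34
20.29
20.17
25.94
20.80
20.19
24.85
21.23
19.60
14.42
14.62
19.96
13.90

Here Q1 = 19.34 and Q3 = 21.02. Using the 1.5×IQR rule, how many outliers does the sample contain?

IQR = 1.68; fences at 19.34 − 2.52 = 16.82 and 21.02 + 2.52 = 23.54.
Outside the cutoffs: 13.90, 14.42, 14.62, 24.85, 25.94.

5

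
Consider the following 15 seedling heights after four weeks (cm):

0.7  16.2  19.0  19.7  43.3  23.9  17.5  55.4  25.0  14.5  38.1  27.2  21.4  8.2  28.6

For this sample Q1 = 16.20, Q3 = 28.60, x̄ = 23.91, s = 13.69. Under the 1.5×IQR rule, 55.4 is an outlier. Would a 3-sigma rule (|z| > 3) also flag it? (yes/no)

z = (55.4 − 23.91) / 13.69 = 2.30.
|z| = 2.30 ≤ 3.

no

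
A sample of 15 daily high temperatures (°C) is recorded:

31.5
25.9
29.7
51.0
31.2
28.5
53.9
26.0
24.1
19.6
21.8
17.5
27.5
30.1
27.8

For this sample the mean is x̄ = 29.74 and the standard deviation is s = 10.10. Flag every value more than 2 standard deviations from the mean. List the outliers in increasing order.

51.0, 53.9

Cutoffs at x̄ ± 2s: 29.74 ± 2·10.10 = [9.54, 49.94].
51.0: z = 2.10, |z| > 2 → outlier.
53.9: z = 2.39, |z| > 2 → outlier.
Every other value lies within [9.54, 49.94].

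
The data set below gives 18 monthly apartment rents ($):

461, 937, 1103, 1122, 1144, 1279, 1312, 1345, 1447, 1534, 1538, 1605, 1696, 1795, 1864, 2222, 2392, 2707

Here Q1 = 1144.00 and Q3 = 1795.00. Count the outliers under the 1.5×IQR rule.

0

IQR = 651.00; fences at 1144.00 − 976.50 = 167.50 and 1795.00 + 976.50 = 2771.50.
Every value lies within the cutoffs.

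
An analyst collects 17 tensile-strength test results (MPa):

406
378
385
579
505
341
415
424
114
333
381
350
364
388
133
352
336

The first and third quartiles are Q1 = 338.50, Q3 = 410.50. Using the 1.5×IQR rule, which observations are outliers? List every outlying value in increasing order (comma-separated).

114, 133, 579

IQR = Q3 − Q1 = 410.50 − 338.50 = 72.00.
Lower fence = Q1 − 1.5·IQR = 338.50 − 108.00 = 230.50.
Upper fence = Q3 + 1.5·IQR = 410.50 + 108.00 = 518.50.
114 < 230.50 → outlier.
133 < 230.50 → outlier.
579 > 518.50 → outlier.
All remaining values lie within [230.50, 518.50].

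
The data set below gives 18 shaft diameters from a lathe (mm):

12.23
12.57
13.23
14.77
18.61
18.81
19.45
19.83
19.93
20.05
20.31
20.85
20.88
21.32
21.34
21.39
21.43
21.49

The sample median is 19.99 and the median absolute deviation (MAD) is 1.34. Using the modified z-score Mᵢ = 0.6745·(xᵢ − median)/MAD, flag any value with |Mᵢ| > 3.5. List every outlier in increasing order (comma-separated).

12.23, 12.57

|Mᵢ| > 3.5 ⇔ |xᵢ − 19.99| > 3.5·1.34/0.6745 = 6.95.
So outliers lie outside [13.04, 26.94].
12.23: M = -3.91 → outlier.
12.57: M = -3.73 → outlier.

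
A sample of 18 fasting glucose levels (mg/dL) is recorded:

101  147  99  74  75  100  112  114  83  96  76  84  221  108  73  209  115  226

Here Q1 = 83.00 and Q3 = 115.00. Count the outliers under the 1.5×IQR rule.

3

IQR = 32.00; fences at 83.00 − 48.00 = 35.00 and 115.00 + 48.00 = 163.00.
Outside the cutoffs: 209, 221, 226.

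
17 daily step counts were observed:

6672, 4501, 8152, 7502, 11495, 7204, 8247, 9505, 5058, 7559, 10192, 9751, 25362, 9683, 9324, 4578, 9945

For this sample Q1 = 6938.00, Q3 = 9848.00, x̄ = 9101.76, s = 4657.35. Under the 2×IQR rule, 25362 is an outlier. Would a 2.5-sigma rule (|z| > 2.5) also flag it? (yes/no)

yes

z = (25362 − 9101.76) / 4657.35 = 3.49.
|z| = 3.49 > 2.5.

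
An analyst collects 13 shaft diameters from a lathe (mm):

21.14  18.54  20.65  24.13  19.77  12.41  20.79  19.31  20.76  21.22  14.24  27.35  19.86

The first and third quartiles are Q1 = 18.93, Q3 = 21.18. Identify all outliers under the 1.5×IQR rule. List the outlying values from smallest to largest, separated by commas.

IQR = Q3 − Q1 = 21.18 − 18.93 = 2.25.
Lower fence = Q1 − 1.5·IQR = 18.93 − 3.375 = 15.555.
Upper fence = Q3 + 1.5·IQR = 21.18 + 3.375 = 24.555.
12.41 < 15.555 → outlier.
14.24 < 15.555 → outlier.
27.35 > 24.555 → outlier.
All remaining values lie within [15.555, 24.555].

12.41, 14.24, 27.35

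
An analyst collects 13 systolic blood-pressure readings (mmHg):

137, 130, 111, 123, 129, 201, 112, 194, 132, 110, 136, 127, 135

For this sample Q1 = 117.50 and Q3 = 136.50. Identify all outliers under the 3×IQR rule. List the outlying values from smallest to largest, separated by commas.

IQR = Q3 − Q1 = 136.50 − 117.50 = 19.00.
Lower fence = Q1 − 3·IQR = 117.50 − 57.00 = 60.50.
Upper fence = Q3 + 3·IQR = 136.50 + 57.00 = 193.50.
194 > 193.50 → outlier.
201 > 193.50 → outlier.
All remaining values lie within [60.50, 193.50].

194, 201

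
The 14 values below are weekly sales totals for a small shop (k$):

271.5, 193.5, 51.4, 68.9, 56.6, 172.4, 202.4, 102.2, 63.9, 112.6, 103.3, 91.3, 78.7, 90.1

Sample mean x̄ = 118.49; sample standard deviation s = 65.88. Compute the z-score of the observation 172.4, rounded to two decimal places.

0.82

z = (172.4 − 118.49) / 65.88 = 0.82.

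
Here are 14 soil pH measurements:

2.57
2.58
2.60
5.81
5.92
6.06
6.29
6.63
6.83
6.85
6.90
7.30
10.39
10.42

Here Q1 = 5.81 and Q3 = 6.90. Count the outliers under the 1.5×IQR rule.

IQR = 1.09; fences at 5.81 − 1.635 = 4.175 and 6.90 + 1.635 = 8.535.
Outside the cutoffs: 2.57, 2.58, 2.60, 10.39, 10.42.

5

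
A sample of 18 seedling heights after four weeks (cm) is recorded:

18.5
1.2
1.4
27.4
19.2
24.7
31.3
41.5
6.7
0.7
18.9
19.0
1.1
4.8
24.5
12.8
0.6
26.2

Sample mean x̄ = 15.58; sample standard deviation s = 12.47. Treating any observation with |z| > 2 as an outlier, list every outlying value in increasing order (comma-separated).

41.5

Cutoffs at x̄ ± 2s: 15.58 ± 2·12.47 = [-9.36, 40.52].
41.5: z = 2.08, |z| > 2 → outlier.
Every other value lies within [-9.36, 40.52].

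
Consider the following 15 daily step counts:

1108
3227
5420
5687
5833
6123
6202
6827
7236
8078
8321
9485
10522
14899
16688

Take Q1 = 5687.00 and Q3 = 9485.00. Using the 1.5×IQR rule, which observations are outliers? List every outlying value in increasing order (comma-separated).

16688

IQR = Q3 − Q1 = 9485.00 − 5687.00 = 3798.00.
Lower fence = Q1 − 1.5·IQR = 5687.00 − 5697.00 = -10.00.
Upper fence = Q3 + 1.5·IQR = 9485.00 + 5697.00 = 15182.00.
16688 > 15182.00 → outlier.
All remaining values lie within [-10.00, 15182.00].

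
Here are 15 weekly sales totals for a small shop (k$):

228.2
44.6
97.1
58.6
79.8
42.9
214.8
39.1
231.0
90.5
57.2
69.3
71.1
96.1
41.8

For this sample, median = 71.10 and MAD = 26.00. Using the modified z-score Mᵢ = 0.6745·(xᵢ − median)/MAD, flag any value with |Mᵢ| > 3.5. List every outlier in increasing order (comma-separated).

214.8, 228.2, 231.0

|Mᵢ| > 3.5 ⇔ |xᵢ − 71.10| > 3.5·26.00/0.6745 = 134.91.
So outliers lie outside [-63.81, 206.01].
214.8: M = 3.73 → outlier.
228.2: M = 4.08 → outlier.
231.0: M = 4.15 → outlier.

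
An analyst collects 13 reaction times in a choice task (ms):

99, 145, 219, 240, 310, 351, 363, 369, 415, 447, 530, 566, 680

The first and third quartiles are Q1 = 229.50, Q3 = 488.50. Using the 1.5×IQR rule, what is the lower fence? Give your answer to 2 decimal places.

-159.00

IQR = Q3 − Q1 = 488.50 − 229.50 = 259.00.
Lower fence = Q1 − 1.5·IQR = 229.50 − 388.50 = -159.00.
Upper fence = Q3 + 1.5·IQR = 488.50 + 388.50 = 877.00.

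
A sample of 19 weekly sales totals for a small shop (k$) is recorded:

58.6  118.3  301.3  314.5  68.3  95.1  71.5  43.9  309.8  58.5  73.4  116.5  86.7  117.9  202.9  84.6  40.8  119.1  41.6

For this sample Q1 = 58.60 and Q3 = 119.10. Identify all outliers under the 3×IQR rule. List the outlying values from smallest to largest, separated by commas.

301.3, 309.8, 314.5

IQR = Q3 − Q1 = 119.10 − 58.60 = 60.50.
Lower fence = Q1 − 3·IQR = 58.60 − 181.50 = -122.90.
Upper fence = Q3 + 3·IQR = 119.10 + 181.50 = 300.60.
301.3 > 300.60 → outlier.
309.8 > 300.60 → outlier.
314.5 > 300.60 → outlier.
All remaining values lie within [-122.90, 300.60].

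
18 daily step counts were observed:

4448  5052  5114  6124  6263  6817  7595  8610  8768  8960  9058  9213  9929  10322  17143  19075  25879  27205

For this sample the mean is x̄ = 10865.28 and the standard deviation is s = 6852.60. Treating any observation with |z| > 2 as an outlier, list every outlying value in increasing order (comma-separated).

Cutoffs at x̄ ± 2s: 10865.28 ± 2·6852.60 = [-2839.92, 24570.48].
25879: z = 2.19, |z| > 2 → outlier.
27205: z = 2.38, |z| > 2 → outlier.
Every other value lies within [-2839.92, 24570.48].

25879, 27205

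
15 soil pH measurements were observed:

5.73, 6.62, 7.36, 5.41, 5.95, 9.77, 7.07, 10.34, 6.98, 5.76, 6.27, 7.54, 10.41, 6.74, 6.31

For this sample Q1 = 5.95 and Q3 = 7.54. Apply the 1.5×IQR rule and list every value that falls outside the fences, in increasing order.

10.34, 10.41

IQR = Q3 − Q1 = 7.54 − 5.95 = 1.59.
Lower fence = Q1 − 1.5·IQR = 5.95 − 2.385 = 3.565.
Upper fence = Q3 + 1.5·IQR = 7.54 + 2.385 = 9.925.
10.34 > 9.925 → outlier.
10.41 > 9.925 → outlier.
All remaining values lie within [3.565, 9.925].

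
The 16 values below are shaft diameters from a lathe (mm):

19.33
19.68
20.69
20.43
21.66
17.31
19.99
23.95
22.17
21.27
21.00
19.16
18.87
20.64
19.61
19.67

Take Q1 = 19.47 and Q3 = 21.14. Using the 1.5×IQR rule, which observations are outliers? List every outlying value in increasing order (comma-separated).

IQR = Q3 − Q1 = 21.14 − 19.47 = 1.67.
Lower fence = Q1 − 1.5·IQR = 19.47 − 2.505 = 16.965.
Upper fence = Q3 + 1.5·IQR = 21.14 + 2.505 = 23.645.
23.95 > 23.645 → outlier.
All remaining values lie within [16.965, 23.645].

23.95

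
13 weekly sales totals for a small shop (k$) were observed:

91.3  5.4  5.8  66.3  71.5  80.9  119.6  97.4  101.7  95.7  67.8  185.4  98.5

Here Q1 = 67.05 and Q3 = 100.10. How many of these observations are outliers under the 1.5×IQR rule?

3

IQR = 33.05; fences at 67.05 − 49.575 = 17.475 and 100.10 + 49.575 = 149.675.
Outside the cutoffs: 5.4, 5.8, 185.4.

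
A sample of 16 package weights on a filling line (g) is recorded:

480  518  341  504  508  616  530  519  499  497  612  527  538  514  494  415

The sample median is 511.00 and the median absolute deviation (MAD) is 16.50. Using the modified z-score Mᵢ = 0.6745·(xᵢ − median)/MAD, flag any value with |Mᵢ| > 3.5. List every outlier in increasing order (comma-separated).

|Mᵢ| > 3.5 ⇔ |xᵢ − 511.00| > 3.5·16.50/0.6745 = 85.62.
So outliers lie outside [425.38, 596.62].
341: M = -6.95 → outlier.
415: M = -3.92 → outlier.
612: M = 4.13 → outlier.
616: M = 4.29 → outlier.

341, 415, 612, 616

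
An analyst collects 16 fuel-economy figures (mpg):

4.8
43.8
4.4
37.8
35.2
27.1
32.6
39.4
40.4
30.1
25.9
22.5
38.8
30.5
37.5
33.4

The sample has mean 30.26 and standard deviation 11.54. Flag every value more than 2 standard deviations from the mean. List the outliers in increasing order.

4.4, 4.8

Cutoffs at x̄ ± 2s: 30.26 ± 2·11.54 = [7.18, 53.34].
4.4: z = -2.24, |z| > 2 → outlier.
4.8: z = -2.21, |z| > 2 → outlier.
Every other value lies within [7.18, 53.34].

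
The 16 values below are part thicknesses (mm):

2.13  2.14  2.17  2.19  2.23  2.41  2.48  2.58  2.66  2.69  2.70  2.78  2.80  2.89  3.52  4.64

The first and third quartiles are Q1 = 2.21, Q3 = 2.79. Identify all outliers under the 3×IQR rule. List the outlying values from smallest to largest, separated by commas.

IQR = Q3 − Q1 = 2.79 − 2.21 = 0.58.
Lower fence = Q1 − 3·IQR = 2.21 − 1.74 = 0.47.
Upper fence = Q3 + 3·IQR = 2.79 + 1.74 = 4.53.
4.64 > 4.53 → outlier.
All remaining values lie within [0.47, 4.53].

4.64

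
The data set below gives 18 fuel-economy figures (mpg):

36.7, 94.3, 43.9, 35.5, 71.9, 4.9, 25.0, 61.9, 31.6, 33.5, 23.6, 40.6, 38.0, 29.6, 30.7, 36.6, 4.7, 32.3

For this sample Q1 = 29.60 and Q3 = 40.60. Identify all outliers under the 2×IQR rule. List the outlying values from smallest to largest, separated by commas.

IQR = Q3 − Q1 = 40.60 − 29.60 = 11.00.
Lower fence = Q1 − 2·IQR = 29.60 − 22.00 = 7.60.
Upper fence = Q3 + 2·IQR = 40.60 + 22.00 = 62.60.
4.7 < 7.60 → outlier.
4.9 < 7.60 → outlier.
71.9 > 62.60 → outlier.
94.3 > 62.60 → outlier.
All remaining values lie within [7.60, 62.60].

4.7, 4.9, 71.9, 94.3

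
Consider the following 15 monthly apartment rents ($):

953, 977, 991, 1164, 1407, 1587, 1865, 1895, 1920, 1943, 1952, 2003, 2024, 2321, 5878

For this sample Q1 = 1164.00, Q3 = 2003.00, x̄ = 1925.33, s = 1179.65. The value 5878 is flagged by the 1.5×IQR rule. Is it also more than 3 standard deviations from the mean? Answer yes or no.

yes

z = (5878 − 1925.33) / 1179.65 = 3.35.
|z| = 3.35 > 3.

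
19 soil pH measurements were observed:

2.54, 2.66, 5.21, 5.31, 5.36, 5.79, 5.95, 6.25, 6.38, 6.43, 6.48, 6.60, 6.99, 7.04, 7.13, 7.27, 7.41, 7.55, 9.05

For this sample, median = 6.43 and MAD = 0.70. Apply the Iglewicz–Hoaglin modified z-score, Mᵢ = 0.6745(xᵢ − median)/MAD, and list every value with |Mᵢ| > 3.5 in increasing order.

2.54, 2.66

|Mᵢ| > 3.5 ⇔ |xᵢ − 6.43| > 3.5·0.70/0.6745 = 3.63.
So outliers lie outside [2.80, 10.06].
2.54: M = -3.75 → outlier.
2.66: M = -3.63 → outlier.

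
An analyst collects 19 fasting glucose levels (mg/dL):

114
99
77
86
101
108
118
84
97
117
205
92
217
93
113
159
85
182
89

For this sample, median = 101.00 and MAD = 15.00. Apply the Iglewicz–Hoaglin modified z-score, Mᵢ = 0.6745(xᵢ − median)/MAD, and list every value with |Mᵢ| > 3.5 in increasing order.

182, 205, 217

|Mᵢ| > 3.5 ⇔ |xᵢ − 101.00| > 3.5·15.00/0.6745 = 77.84.
So outliers lie outside [23.16, 178.84].
182: M = 3.64 → outlier.
205: M = 4.68 → outlier.
217: M = 5.22 → outlier.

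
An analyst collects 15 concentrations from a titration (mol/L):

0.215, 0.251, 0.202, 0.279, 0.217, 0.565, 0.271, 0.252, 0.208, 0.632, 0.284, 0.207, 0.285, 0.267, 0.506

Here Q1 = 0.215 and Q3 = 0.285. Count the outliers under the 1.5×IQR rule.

3

IQR = 0.070; fences at 0.215 − 0.105 = 0.110 and 0.285 + 0.105 = 0.390.
Outside the cutoffs: 0.506, 0.565, 0.632.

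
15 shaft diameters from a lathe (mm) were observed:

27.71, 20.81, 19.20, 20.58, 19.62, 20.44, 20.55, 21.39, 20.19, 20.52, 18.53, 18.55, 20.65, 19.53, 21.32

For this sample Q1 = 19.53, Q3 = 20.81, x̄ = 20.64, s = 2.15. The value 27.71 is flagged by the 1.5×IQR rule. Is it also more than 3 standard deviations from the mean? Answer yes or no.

z = (27.71 − 20.64) / 2.15 = 3.29.
|z| = 3.29 > 3.

yes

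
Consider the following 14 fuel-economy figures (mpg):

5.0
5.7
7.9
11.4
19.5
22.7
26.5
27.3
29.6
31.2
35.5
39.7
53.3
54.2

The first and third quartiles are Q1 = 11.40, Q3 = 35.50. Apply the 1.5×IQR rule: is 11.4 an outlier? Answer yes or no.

no

IQR = Q3 − Q1 = 35.50 − 11.40 = 24.10.
Lower fence = Q1 − 1.5·IQR = 11.40 − 36.15 = -24.75.
Upper fence = Q3 + 1.5·IQR = 35.50 + 36.15 = 71.65.
11.4 lies within [-24.75, 71.65].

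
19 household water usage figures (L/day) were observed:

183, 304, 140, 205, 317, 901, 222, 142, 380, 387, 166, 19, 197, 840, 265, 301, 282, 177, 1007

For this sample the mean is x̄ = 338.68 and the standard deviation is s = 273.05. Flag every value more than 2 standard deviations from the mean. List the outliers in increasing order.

Cutoffs at x̄ ± 2s: 338.68 ± 2·273.05 = [-207.42, 884.78].
901: z = 2.06, |z| > 2 → outlier.
1007: z = 2.45, |z| > 2 → outlier.
Every other value lies within [-207.42, 884.78].

901, 1007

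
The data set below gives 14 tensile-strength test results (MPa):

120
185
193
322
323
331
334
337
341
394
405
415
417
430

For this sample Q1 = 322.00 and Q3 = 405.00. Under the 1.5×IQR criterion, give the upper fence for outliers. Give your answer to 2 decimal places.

529.50

IQR = Q3 − Q1 = 405.00 − 322.00 = 83.00.
Lower fence = Q1 − 1.5·IQR = 322.00 − 124.50 = 197.50.
Upper fence = Q3 + 1.5·IQR = 405.00 + 124.50 = 529.50.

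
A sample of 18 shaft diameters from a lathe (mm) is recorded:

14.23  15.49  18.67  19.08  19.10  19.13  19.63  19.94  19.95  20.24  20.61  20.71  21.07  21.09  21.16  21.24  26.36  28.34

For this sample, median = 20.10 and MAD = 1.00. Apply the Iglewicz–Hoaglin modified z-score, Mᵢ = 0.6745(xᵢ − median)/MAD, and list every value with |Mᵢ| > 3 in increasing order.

14.23, 15.49, 26.36, 28.34

|Mᵢ| > 3 ⇔ |xᵢ − 20.10| > 3·1.00/0.6745 = 4.45.
So outliers lie outside [15.65, 24.55].
14.23: M = -3.96 → outlier.
15.49: M = -3.11 → outlier.
26.36: M = 4.22 → outlier.
28.34: M = 5.56 → outlier.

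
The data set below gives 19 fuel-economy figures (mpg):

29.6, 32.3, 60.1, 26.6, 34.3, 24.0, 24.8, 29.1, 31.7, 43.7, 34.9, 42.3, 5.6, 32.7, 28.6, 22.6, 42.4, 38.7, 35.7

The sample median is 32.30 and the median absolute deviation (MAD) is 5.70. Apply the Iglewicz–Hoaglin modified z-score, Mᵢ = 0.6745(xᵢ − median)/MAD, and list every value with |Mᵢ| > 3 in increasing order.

|Mᵢ| > 3 ⇔ |xᵢ − 32.30| > 3·5.70/0.6745 = 25.35.
So outliers lie outside [6.95, 57.65].
5.6: M = -3.16 → outlier.
60.1: M = 3.29 → outlier.

5.6, 60.1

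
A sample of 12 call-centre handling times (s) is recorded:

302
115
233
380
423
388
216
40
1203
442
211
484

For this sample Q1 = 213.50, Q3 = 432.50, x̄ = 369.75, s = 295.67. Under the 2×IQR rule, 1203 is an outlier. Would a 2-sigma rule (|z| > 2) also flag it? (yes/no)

yes

z = (1203 − 369.75) / 295.67 = 2.82.
|z| = 2.82 > 2.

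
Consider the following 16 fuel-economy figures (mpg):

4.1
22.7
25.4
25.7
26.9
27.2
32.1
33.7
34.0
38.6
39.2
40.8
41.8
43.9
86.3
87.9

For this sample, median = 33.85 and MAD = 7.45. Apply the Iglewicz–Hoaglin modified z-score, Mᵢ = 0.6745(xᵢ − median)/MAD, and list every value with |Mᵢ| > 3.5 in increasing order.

86.3, 87.9

|Mᵢ| > 3.5 ⇔ |xᵢ − 33.85| > 3.5·7.45/0.6745 = 38.66.
So outliers lie outside [-4.81, 72.51].
86.3: M = 4.75 → outlier.
87.9: M = 4.89 → outlier.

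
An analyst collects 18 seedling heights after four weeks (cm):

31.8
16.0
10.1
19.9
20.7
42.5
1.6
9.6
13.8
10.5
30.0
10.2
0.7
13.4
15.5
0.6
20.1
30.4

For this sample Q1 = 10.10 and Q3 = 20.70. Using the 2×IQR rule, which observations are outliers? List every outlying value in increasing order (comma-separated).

IQR = Q3 − Q1 = 20.70 − 10.10 = 10.60.
Lower fence = Q1 − 2·IQR = 10.10 − 21.20 = -11.10.
Upper fence = Q3 + 2·IQR = 20.70 + 21.20 = 41.90.
42.5 > 41.90 → outlier.
All remaining values lie within [-11.10, 41.90].

42.5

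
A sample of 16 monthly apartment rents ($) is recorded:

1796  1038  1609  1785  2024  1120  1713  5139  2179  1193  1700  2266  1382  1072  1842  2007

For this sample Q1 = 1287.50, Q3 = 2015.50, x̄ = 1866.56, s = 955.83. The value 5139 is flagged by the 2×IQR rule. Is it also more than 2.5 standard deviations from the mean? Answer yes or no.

z = (5139 − 1866.56) / 955.83 = 3.42.
|z| = 3.42 > 2.5.

yes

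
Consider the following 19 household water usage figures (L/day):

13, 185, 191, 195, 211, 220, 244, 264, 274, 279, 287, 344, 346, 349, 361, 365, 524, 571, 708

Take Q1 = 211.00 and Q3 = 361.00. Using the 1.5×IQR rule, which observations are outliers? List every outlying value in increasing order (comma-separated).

IQR = Q3 − Q1 = 361.00 − 211.00 = 150.00.
Lower fence = Q1 − 1.5·IQR = 211.00 − 225.00 = -14.00.
Upper fence = Q3 + 1.5·IQR = 361.00 + 225.00 = 586.00.
708 > 586.00 → outlier.
All remaining values lie within [-14.00, 586.00].

708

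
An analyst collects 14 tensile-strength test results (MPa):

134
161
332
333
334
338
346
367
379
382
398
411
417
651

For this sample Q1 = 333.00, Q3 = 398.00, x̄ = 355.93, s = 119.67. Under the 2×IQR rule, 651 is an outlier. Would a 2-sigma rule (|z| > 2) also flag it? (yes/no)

yes

z = (651 − 355.93) / 119.67 = 2.47.
|z| = 2.47 > 2.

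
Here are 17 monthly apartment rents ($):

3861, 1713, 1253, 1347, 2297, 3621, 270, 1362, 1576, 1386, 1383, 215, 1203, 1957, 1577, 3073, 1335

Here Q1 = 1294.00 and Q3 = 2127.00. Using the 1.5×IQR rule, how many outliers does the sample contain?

IQR = 833.00; fences at 1294.00 − 1249.50 = 44.50 and 2127.00 + 1249.50 = 3376.50.
Outside the cutoffs: 3621, 3861.

2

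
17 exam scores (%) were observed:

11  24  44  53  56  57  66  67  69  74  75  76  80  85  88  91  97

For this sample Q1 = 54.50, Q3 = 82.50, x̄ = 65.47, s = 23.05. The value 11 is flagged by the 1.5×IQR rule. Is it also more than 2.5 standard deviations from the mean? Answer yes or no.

z = (11 − 65.47) / 23.05 = -2.36.
|z| = 2.36 ≤ 2.5.

no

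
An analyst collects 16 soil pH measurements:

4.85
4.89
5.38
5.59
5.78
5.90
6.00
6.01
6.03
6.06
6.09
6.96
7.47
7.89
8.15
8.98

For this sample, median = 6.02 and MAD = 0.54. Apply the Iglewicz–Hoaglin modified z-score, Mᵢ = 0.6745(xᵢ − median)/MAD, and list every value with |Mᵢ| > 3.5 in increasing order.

8.98

|Mᵢ| > 3.5 ⇔ |xᵢ − 6.02| > 3.5·0.54/0.6745 = 2.80.
So outliers lie outside [3.22, 8.82].
8.98: M = 3.70 → outlier.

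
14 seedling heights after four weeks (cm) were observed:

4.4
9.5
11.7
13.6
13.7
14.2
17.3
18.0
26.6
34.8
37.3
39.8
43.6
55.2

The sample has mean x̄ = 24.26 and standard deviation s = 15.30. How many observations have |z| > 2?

1

Cutoffs: x̄ ± 2s = [-6.34, 54.86].
Outside the cutoffs: 55.2.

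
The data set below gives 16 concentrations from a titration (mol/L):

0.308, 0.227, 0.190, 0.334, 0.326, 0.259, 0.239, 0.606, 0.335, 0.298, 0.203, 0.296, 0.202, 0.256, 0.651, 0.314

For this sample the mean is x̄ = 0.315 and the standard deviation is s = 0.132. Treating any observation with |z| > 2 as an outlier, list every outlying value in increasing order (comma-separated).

0.606, 0.651

Cutoffs at x̄ ± 2s: 0.315 ± 2·0.132 = [0.051, 0.579].
0.606: z = 2.20, |z| > 2 → outlier.
0.651: z = 2.55, |z| > 2 → outlier.
Every other value lies within [0.051, 0.579].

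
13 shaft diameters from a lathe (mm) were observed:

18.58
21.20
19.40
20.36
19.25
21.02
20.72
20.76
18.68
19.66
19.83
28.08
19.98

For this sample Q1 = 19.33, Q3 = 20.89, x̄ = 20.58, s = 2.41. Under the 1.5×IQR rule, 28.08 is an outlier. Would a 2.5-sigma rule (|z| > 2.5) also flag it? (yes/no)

z = (28.08 − 20.58) / 2.41 = 3.11.
|z| = 3.11 > 2.5.

yes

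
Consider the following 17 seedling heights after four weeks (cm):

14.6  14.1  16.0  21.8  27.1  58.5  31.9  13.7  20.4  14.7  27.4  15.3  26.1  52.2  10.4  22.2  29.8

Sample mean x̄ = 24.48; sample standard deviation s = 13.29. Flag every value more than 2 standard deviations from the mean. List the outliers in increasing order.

Cutoffs at x̄ ± 2s: 24.48 ± 2·13.29 = [-2.10, 51.06].
52.2: z = 2.09, |z| > 2 → outlier.
58.5: z = 2.56, |z| > 2 → outlier.
Every other value lies within [-2.10, 51.06].

52.2, 58.5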